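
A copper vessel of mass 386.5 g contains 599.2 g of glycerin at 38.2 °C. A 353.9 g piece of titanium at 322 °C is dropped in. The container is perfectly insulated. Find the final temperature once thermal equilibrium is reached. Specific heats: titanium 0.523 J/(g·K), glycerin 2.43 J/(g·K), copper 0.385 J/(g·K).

Let T be the final temperature. ΣQ_i = 0:
353.9*0.523*(T − 322) + 599.2*2.43*(T − 38.2) + 386.5*0.385*(T − 38.2) = 0
185.09(T − 322) + 1456.1(T − 38.2) + 148.8(T − 38.2) = 0
1789.9 T = 120904
T = 120904/1789.9 ≈ 67.55 °C

T_f ≈ 67.5 °C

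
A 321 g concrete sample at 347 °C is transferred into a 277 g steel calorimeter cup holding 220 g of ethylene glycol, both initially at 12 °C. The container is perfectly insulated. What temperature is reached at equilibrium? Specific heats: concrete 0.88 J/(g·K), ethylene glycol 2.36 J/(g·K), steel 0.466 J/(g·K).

T_f ≈ 113.7 °C

T_f = Σ m_i c_i T_i / Σ m_i c_i:
T_f = (282.48·347 + 519.2·12 + 129.08·12) / (282.48 + 519.2 + 129.08)
    = 105800 / 930.76 ≈ 113.67 °C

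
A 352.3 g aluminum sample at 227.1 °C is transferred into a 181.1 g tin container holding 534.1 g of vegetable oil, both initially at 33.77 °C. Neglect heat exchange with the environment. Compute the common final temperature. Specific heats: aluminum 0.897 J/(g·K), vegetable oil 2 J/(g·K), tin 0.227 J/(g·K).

T_f ≈ 76.6 °C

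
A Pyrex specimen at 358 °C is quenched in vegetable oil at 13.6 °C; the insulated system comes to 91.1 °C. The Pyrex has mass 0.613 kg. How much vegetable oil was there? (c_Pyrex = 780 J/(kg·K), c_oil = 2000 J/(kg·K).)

m ≈ 0.823 kg

|Q_Pyrex| = |Q_oil|:
0.613·780·(358 − 91.1) = m·2000·(91.1 − 13.6)
155000 m = 127616  ⇒  m ≈ 0.8233 kg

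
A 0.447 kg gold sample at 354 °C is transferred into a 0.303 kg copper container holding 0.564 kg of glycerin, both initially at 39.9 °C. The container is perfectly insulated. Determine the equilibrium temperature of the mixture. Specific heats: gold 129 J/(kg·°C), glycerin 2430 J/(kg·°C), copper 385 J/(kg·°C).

T_f ≈ 51.6 °C

Setting the total heat transfer to zero:
0.447*129*(T − 354) + 0.564*2430*(T − 39.9) + 0.303*385*(T − 39.9) = 0
1544.8 T = 79751
T = 79751 / 1544.8 = 51.6 °C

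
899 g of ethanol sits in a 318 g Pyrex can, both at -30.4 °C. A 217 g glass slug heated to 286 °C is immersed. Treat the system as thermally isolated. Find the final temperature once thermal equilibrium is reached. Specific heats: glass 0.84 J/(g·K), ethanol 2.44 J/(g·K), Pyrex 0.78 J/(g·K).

Taking heat into each body as positive, Σ m c ΔT = 0:
217·0.84·(T − 286) + 899·2.44·(T − (-30.4)) + 318·0.78·(T − (-30.4)) = 0
(182.28 + 2193.6 + 248.04) T = 182.28·286 + 2193.6·(-30.4) + 248.04·(-30.4)
T = -22093 / 2623.9 = -8.42 °C

T_f ≈ -8.4 °C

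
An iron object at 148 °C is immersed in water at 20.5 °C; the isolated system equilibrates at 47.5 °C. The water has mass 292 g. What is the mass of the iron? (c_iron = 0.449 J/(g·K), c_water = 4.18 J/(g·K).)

m ≈ 730 g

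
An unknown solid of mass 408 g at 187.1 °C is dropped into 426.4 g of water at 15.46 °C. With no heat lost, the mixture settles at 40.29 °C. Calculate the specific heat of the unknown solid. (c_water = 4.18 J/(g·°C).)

c ≈ 0.739 J/(g·°C)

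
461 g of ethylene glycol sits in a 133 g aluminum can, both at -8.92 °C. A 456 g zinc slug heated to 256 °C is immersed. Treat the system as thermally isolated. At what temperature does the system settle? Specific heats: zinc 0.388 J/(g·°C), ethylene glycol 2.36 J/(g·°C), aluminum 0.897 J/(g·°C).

T_f ≈ 24.9 °C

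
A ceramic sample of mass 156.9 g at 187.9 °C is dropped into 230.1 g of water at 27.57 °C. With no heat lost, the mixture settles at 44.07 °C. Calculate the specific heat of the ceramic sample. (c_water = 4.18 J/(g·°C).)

c ≈ 0.703 J/(g·°C)

Energy conservation, ΣQ = 0:
156.9×c×(44.07 − 187.9) + 230.1×4.18×(44.07 − 27.57) = 0
-22567 c = -15870
c = -15870/-22567 ≈ 0.7032 J/(g·°C)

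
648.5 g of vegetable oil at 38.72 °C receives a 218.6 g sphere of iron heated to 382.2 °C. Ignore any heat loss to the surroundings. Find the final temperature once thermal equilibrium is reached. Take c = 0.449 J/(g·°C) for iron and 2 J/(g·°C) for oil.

T_f ≈ 62.9 °C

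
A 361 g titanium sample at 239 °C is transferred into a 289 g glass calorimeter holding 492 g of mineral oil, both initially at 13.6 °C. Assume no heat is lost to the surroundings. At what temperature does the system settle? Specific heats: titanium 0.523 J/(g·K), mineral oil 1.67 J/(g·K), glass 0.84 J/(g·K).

Let T be the final temperature. ΣQ_i = 0:
361*0.523*(T − 239) + 492*1.67*(T − 13.6) + 289*0.84*(T − 13.6) = 0
188.8(T − 239) + 821.64(T − 13.6) + 242.76(T − 13.6) = 0
(188.8 + 821.64 + 242.76) T = 188.8*239 + 821.64*13.6 + 242.76*13.6
T = 59600 / 1253.2 = 47.6 °C

T_f ≈ 47.6 °C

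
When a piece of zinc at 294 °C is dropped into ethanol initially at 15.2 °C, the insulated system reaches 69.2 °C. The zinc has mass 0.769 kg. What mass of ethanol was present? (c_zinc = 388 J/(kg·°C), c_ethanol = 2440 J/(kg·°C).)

Heat lost by the zinc = heat gained by the ethanol:
0.769·388·(294 − 69.2) = m·2440·(69.2 − 15.2)
131760 m = 67074  ⇒  m ≈ 0.5091 kg

m ≈ 0.509 kg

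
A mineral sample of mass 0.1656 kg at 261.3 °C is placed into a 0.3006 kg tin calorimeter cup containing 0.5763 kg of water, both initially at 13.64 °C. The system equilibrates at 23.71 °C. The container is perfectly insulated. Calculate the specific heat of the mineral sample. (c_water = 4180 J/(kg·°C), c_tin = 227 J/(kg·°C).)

Net heat exchanged in the isolated system is zero:
0.1656·c·(23.71 − 261.3) + 0.5763·4180·(23.71 − 13.64) + 0.3006·227·(23.71 − 13.64) = 0
-39.34 c = -24945
c = -24945/-39.34 ≈ 634 J/(kg·°C)

c ≈ 634 J/(kg·°C)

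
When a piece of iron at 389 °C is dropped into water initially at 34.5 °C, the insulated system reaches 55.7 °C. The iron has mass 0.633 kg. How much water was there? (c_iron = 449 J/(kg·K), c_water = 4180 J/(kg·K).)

m ≈ 1.07 kg

Net heat exchanged in the isolated system is zero:
0.633·449·(55.7 − 389) + m·4180·(55.7 − 34.5) = 0
88616 m = 94730
m = 94730/88616 ≈ 1.069 kg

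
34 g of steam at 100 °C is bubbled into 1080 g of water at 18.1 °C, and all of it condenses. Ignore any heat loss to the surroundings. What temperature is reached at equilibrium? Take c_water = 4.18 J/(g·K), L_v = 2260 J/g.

T_f ≈ 37.1 °C

Taking heat into each body as positive, Σ m c ΔT = 0:
latent heat released on condensation: 34·2260 = 76840; condensed water 100 °C→T: 142.12(T − 100); water warms: 1080·4.18·(T − 18.1) = 4514.4(T − 18.1)
4656.5 T = 76840 + 14212 + 81711 = 172763
T ≈ 37.10 °C (< 100 °C, so full condensation is consistent).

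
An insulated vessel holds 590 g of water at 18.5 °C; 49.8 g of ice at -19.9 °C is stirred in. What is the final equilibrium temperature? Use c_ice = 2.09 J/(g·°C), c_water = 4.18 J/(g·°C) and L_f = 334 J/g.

Setting the total heat transfer to zero:
ice -19.9→0 °C: 49.8×2.09×19.9 = 2071.2
  melt ice: 49.8×334 = 16633
  meltwater 0→T: 49.8×4.18×T = 208.16 T
  water cools: 590×4.18×(T − 18.5) = 2466.2(T − 18.5)
2674.4 T = 45625 − 18704 = 26920
T ≈ 10.07 °C (positive, so assuming full melt was valid).

T_f ≈ 10.1 °C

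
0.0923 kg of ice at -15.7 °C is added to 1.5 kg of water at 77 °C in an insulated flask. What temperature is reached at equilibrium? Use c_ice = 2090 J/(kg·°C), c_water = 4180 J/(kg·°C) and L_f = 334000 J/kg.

T_f ≈ 67.4 °C

Net heat exchanged in the isolated system is zero:
ice -15.7→0 °C: 0.0923×2090×15.7 = 3028.6; latent heat to melt: 0.0923×334000 = 30828; meltwater 0→T: 0.0923×4180×T = 385.81 T; water cools: 1.5×4180×(T − 77) = 6270(T − 77)
6655.8 T = 482790 − 33857 = 448933
T ≈ 67.45 °C — above 0 °C, consistent with complete melting.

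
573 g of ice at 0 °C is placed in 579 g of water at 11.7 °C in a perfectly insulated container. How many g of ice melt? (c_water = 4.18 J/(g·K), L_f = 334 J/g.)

m_melted ≈ 84.8 g

Cooling the water to 0 °C releases 579·4.18·11.7 = 28317 J.
Fully melting the ice requires m_ice L_f = 573·334 = 191382 J.
That's not enough to melt it all — equilibrium is at 0 °C with ice remaining.
m_melted·334 = 28317  ⇒  m_melted ≈ 84.78 g.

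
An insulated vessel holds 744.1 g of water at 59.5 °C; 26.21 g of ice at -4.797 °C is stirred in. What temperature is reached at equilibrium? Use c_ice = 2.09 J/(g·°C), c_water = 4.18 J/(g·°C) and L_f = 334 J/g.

T_f ≈ 54.7 °C

Net heat exchanged in the isolated system is zero:
warm ice to 0 °C: 26.21·2.09·(0 − (-4.797)) = 262.77
  fusion: m_ice L_f = 26.21·334 = 8754.1
  warm the meltwater: 109.56 T
  water cools: 744.1·4.18·(T − 59.5) = 3110.3(T − 59.5)
3219.9 T = 185065 − 9016.9 = 176048
T ≈ 54.68 °C — above 0 °C, consistent with complete melting.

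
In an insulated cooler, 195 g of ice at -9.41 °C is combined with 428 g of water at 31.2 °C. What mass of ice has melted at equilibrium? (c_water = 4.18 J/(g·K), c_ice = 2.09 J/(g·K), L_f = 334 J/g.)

Heat available from the water dropping to 0 °C: 428·4.18·31.2 = 55818 J.
Of that, 195·2.09·9.41 = 3835 J goes to bring the ice to 0 °C, leaving 51983 J.
Melting all 195 g of ice would need 195·334 = 65130 J.
That's not enough to melt it all — equilibrium is at 0 °C with ice remaining.
m_melted·334 = 51983  ⇒  m_melted ≈ 155.6 g.

m_melted ≈ 156 g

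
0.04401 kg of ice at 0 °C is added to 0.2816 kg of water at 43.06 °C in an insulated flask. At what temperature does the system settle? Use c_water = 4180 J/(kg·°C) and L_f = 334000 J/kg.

T_f ≈ 26.4 °C

Conservation of energy gives ΣQ = 0:
melt ice: 0.04401·334000 = 14699; meltwater 0→T: 0.04401·4180·T = 183.96 T; water cools: 0.2816·4180·(T − 43.06) = 1177.1(T − 43.06)
1361 T = 50685 − 14699 = 35986
T ≈ 26.44 °C. Since T > 0 °C, the all-ice-melts assumption holds.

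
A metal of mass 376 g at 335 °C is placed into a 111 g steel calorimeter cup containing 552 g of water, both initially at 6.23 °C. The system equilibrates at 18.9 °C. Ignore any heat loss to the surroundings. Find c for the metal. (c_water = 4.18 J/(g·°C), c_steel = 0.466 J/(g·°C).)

c ≈ 0.251 J/(g·°C)

Taking heat into each body as positive, Σ m c ΔT = 0:
376·c·(18.9 − 335) + 552·4.18·(18.9 − 6.23) + 111·0.466·(18.9 − 6.23) = 0
-118854 c = -29890
c = -29890/-118854 ≈ 0.2515 J/(g·°C)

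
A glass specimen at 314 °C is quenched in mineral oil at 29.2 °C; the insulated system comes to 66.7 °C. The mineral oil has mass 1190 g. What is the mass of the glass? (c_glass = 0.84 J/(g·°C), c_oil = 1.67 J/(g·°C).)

m ≈ 359 g

Heat gained plus heat lost sum to zero:
m·0.84·(66.7 − 314) + 1190·1.67·(66.7 − 29.2) = 0
-207.73 m = -74524
m = -74524/-207.73 ≈ 358.7 g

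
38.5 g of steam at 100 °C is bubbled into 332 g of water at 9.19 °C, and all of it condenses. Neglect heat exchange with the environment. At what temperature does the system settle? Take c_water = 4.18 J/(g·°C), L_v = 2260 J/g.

T_f ≈ 74.8 °C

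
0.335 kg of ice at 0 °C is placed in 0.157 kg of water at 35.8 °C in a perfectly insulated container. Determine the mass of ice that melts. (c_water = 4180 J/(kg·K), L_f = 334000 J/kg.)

m_melted ≈ 0.0703 kg

Water can give up m c ΔT = 0.157·4180·35.8 = 23494 J before reaching 0 °C.
Melting all 0.335 kg of ice would need 0.335·334000 = 111890 J.
Since 23494 < 111890 J, not all the ice melts; equilibrium is at 0 °C.
m_melt = 23494 / L_f = 0.07034 kg.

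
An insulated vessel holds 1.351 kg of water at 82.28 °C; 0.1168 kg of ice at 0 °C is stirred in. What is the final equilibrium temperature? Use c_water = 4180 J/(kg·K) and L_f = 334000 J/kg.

Let T be the final temperature. ΣQ_i = 0:
latent heat to melt: 0.1168·334000 = 39011; meltwater 0→T: 0.1168·4180·T = 488.22 T; water: 5647.2(T − 82.28)
6135.4 T = 464650 − 39011 = 425639
T ≈ 69.37 °C (positive, so assuming full melt was valid).

T_f ≈ 69.4 °C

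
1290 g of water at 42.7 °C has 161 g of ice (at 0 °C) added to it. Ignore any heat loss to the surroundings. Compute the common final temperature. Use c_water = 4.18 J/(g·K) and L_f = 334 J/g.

T_f ≈ 29.1 °C

Energy conservation, ΣQ = 0:
latent heat to melt: 161·334 = 53774; meltwater 0→T: 161·4.18·T = 672.98 T; water: 5392.2(T − 42.7)
6065.2 T = 230247 − 53774 = 176473
T ≈ 29.10 °C — above 0 °C, consistent with complete melting.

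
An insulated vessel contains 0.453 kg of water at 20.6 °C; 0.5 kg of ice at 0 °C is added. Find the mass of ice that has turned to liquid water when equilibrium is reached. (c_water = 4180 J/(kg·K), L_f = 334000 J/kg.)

m_melted ≈ 0.117 kg

Water can give up m c ΔT = 0.453×4180×20.6 = 39007 J before reaching 0 °C.
Fully melting the ice requires m_ice L_f = 0.5×334000 = 167000 J.
Since 39007 < 167000 J, not all the ice melts; equilibrium is at 0 °C.
Mass melted = 39007/334000 ≈ 0.1168 kg.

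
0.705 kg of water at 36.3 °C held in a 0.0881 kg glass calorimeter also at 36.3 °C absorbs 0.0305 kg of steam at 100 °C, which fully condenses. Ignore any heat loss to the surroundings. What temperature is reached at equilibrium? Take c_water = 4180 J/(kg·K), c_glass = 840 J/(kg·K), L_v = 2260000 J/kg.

T_f ≈ 60.8 °C

Energy balance with sensible and latent terms:
latent heat released on condensation: 0.0305·2260000 = 68930; condensate cools 100→T: 0.0305·4180·(T − 100) = 127.49(T − 100); original water: 2946.9(T − 36.3); glass cup: 0.0881·840·(T − 36.3) = 74(T − 36.3)
3148.4 T = 68930 + 12749 + 109659 = 191338
T ≈ 60.77 °C — below 100 °C, confirming all the steam condensed.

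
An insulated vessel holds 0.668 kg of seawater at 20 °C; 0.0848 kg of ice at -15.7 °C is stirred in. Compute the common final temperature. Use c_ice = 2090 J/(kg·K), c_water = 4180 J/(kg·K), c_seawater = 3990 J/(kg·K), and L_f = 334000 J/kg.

T_f ≈ 7.4 °C

Let T be the final temperature. ΣQ_i = 0:
warm ice to 0 °C: 0.0848×2090×(0 − (-15.7)) = 2782.5
  latent heat to melt: 0.0848×334000 = 28323
  meltwater 0→T: 0.0848×4180×T = 354.46 T
  seawater: 2665.3(T − 20)
3019.8 T = 53306 − 31106 = 22201
T ≈ 7.35 °C — above 0 °C, consistent with complete melting.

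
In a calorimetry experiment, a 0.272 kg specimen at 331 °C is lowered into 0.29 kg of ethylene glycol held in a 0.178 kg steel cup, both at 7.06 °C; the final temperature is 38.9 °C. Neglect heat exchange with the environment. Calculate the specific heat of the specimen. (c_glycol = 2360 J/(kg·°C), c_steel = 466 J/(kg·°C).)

Energy conservation, ΣQ = 0:
0.272·c·(38.9 − 331) + 0.29·2360·(38.9 − 7.06) + 0.178·466·(38.9 − 7.06) = 0
-79.45 c = -24432
c = -24432/-79.45 ≈ 307.5 J/(kg·°C)

c ≈ 308 J/(kg·°C)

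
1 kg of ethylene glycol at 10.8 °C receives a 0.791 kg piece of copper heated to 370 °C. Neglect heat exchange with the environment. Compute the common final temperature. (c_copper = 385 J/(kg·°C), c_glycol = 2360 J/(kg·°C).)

T_f ≈ 51.9 °C

Setting the total heat transfer to zero:
0.791×385×(T − 370) + 1×2360×(T − 10.8) = 0
304.54(T − 370) + 2360(T − 10.8) = 0
2664.5 T = 138166
T ≈ 51.85 °C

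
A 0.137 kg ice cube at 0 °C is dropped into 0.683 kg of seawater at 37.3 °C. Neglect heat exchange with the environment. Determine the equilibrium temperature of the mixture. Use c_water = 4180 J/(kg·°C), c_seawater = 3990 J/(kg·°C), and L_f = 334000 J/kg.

T_f ≈ 16.9 °C

Sum of m c ΔT and latent-heat terms is zero:
fusion: m_ice L_f = 0.137×334000 = 45758; meltwater 0→T: 0.137×4180×T = 572.66 T; seawater cools: 0.683×3990×(T − 37.3) = 2725.2(T − 37.3)
3297.8 T = 101649 − 45758 = 55891
T ≈ 16.95 °C — above 0 °C, consistent with complete melting.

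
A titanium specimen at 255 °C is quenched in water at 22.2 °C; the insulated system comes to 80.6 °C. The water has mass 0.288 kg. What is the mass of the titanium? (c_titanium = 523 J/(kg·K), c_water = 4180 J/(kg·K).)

Let T be the final temperature. ΣQ_i = 0:
m·523·(80.6 − 255) + 0.288·4180·(80.6 − 22.2) = 0
-91211 m = -70304
m = -70304/-91211 ≈ 0.7708 kg

m ≈ 0.771 kg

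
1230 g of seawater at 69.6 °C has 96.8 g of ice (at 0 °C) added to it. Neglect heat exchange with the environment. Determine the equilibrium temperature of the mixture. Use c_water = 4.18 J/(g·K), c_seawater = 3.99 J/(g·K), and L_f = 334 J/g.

Heat gained plus heat lost sum to zero:
latent heat to melt: 96.8×334 = 32331; warm the meltwater: 404.62 T; seawater cools: 1230×3.99×(T − 69.6) = 4907.7(T − 69.6)
5312.3 T = 341576 − 32331 = 309245
T ≈ 58.21 °C — above 0 °C, consistent with complete melting.

T_f ≈ 58.2 °C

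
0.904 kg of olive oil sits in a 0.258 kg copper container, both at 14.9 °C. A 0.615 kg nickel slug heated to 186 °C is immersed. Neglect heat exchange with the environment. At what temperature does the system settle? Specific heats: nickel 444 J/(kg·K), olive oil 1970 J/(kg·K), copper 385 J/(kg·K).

T_f ≈ 36.6 °C

Let T be the final temperature. ΣQ_i = 0:
0.615·444·(T − 186) + 0.904·1970·(T − 14.9) + 0.258·385·(T − 14.9) = 0
273.06(T − 186) + 1780.9(T − 14.9) + 99.33(T − 14.9) = 0
2153.3 T = 78804
T ≈ 36.60 °C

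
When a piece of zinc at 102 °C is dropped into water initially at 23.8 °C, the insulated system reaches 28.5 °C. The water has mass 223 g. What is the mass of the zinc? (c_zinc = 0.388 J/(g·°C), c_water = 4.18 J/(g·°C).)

Heat gained plus heat lost sum to zero:
m·0.388·(28.5 − 102) + 223·4.18·(28.5 − 23.8) = 0
-28.52 m = -4381.1
m = -4381.1/-28.52 ≈ 153.6 g

m ≈ 154 g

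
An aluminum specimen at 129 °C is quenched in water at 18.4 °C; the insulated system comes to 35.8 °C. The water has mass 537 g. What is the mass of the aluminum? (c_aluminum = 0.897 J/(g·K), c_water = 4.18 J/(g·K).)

Conservation of energy gives ΣQ = 0:
m×0.897×(35.8 − 129) + 537×4.18×(35.8 − 18.4) = 0
-83.6 m = -39057
m = -39057/-83.6 ≈ 467.2 g

m ≈ 467 g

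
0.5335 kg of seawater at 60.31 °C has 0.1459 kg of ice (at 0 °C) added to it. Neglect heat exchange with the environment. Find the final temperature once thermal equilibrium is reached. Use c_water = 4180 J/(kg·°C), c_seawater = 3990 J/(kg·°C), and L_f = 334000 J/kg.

Energy conservation, ΣQ = 0:
fusion: m_ice L_f = 0.1459·334000 = 48731
  warm the meltwater: 609.86 T
  seawater: 2128.7(T − 60.31)
2738.5 T = 128380 − 48731 = 79649
T ≈ 29.08 °C. Since T > 0 °C, the all-ice-melts assumption holds.

T_f ≈ 29.1 °C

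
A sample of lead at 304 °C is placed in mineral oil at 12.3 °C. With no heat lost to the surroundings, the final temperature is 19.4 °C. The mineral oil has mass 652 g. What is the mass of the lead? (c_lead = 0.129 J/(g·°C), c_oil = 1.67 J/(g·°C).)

m ≈ 211 g

Heat lost by the lead = heat gained by the oil:
m·0.129·(304 − 19.4) = 652·1.67·(19.4 − 12.3)
36.71 m = 7730.8  ⇒  m ≈ 210.6 g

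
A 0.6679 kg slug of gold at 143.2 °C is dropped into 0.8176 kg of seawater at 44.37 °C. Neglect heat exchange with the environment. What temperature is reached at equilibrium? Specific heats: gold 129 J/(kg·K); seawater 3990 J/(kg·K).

T_f ≈ 46.9 °C

Let T be the final temperature. ΣQ_i = 0:
0.6679×129×(T − 143.2) + 0.8176×3990×(T − 44.37) = 0
3348.4 T = 157083
T = 157083 / 3348.4 = 46.9 °C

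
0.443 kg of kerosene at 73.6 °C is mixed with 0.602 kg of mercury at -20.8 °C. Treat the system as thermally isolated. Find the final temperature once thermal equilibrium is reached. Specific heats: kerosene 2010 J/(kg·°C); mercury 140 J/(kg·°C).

Let T be the final temperature. ΣQ_i = 0:
0.443*2010*(T − 73.6) + 0.602*140*(T − (-20.8)) = 0
(890.43 + 84.28) T = 890.43*73.6 + 84.28*(-20.8)
T = 63783/974.71 ≈ 65.44 °C

T_f ≈ 65.4 °C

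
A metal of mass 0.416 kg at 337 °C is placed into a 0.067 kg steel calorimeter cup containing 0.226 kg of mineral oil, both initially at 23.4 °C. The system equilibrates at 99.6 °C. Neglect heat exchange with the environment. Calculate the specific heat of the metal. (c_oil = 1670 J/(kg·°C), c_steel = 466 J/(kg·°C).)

c ≈ 315 J/(kg·°C)

Setting the total heat transfer to zero:
0.416·c·(99.6 − 337) + 0.226·1670·(99.6 − 23.4) + 0.067·466·(99.6 − 23.4) = 0
-98.76 c = -31139
c = -31139/-98.76 ≈ 315.3 J/(kg·°C)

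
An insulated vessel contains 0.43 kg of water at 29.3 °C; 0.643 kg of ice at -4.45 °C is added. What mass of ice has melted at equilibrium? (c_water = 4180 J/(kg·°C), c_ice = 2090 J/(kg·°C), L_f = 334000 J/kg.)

Cooling the water to 0 °C releases 0.43×4180×29.3 = 52664 J.
Of that, 0.643×2090×4.45 = 5980.2 J goes to bring the ice to 0 °C, leaving 46684 J.
Fully melting the ice requires m_ice L_f = 0.643×334000 = 214762 J.
46684 J < 214762 J, so only part of the ice melts and the system sits at 0 °C.
m_melt = 46684 / L_f = 0.1398 kg.

m_melted ≈ 0.14 kg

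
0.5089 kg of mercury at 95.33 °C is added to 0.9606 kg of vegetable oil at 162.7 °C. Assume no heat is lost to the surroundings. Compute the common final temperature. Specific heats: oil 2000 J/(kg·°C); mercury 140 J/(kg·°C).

T_f ≈ 160.3 °C

|Q_oil| = |Q_mercury|:
0.9606*2000*(162.7 − T) = 0.5089*140*(T − 95.33)
1921.2(162.7 − T) = 71.25(T − 95.33)
1992.4 T = 319371  ⇒  T ≈ 160.29 °C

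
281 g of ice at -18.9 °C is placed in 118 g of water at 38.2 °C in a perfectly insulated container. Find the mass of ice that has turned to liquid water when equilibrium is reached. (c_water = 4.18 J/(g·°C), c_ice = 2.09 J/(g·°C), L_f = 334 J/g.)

Water can give up m c ΔT = 118·4.18·38.2 = 18842 J before reaching 0 °C.
Warming the ice to 0 °C takes 281·2.09·18.9 = 11100 J, leaving 7742 J for melting.
Melting all 281 g of ice would need 281·334 = 93854 J.
That's not enough to melt it all — equilibrium is at 0 °C with ice remaining.
Mass melted = 7742/334 ≈ 23.18 g.

m_melted ≈ 23.2 g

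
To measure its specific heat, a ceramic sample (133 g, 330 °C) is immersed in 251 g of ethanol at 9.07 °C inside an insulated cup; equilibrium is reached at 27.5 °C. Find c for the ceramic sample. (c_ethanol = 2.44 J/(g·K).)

c ≈ 0.281 J/(g·K)

m_s c (T_s − T_f) = m_ethanol c_ethanol (T_f − T_0):
133×c×(330 − 27.5) = 251×2.44×(27.5 − 9.07)
40232 c = 11287  ⇒  c ≈ 0.2806 J/(g·K)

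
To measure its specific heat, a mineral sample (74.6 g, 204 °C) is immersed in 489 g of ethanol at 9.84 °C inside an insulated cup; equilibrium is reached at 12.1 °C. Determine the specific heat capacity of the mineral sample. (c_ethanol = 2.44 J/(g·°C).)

c ≈ 0.188 J/(g·°C)

m_s c (T_s − T_f) = m_ethanol c_ethanol (T_f − T_0):
74.6×c×(204 − 12.1) = 489×2.44×(12.1 − 9.84)
14316 c = 2696.5  ⇒  c ≈ 0.1884 J/(g·°C)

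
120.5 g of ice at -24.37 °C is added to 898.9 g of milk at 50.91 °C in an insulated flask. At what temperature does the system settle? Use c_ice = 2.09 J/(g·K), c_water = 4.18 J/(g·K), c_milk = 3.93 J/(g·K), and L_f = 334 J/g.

T_f ≈ 33.1 °C

Setting the total heat transfer to zero:
warm ice to 0 °C: 120.5×2.09×(0 − (-24.37)) = 6137.5
  latent heat to melt: 120.5×334 = 40247
  warm the meltwater: 503.69 T
  milk: 3532.7(T − 50.91)
4036.4 T = 179849 − 46384 = 133464
T ≈ 33.07 °C (positive, so assuming full melt was valid).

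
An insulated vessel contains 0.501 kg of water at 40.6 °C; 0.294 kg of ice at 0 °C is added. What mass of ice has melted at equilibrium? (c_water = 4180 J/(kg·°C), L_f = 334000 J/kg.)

m_melted ≈ 0.255 kg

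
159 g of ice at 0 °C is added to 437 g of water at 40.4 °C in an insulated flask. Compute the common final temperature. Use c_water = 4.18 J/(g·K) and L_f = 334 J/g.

Taking heat into each body as positive, Σ m c ΔT = 0:
melt ice: 159×334 = 53106; meltwater 0→T: 159×4.18×T = 664.62 T; water cools: 437×4.18×(T − 40.4) = 1826.7(T − 40.4)
2491.3 T = 73797 − 53106 = 20691
T ≈ 8.31 °C. Since T > 0 °C, the all-ice-melts assumption holds.

T_f ≈ 8.3 °C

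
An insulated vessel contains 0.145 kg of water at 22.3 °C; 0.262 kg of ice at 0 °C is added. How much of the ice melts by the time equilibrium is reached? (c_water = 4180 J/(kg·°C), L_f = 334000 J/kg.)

m_melted ≈ 0.0405 kg

Cooling the water to 0 °C releases 0.145×4180×22.3 = 13516 J.
To melt every bit of ice: 0.262×334000 = 87508 J.
Since 13516 < 87508 J, not all the ice melts; equilibrium is at 0 °C.
m_melted×334000 = 13516  ⇒  m_melted ≈ 0.04047 kg.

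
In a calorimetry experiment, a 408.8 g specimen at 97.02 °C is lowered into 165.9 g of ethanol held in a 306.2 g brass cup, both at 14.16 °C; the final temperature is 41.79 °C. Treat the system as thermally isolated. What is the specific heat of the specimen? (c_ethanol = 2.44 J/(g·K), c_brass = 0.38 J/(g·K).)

Energy conservation, ΣQ = 0:
408.8·c·(41.79 − 97.02) + 165.9·2.44·(41.79 − 14.16) + 306.2·0.38·(41.79 − 14.16) = 0
-22578 c = -14399
c = -14399/-22578 ≈ 0.6378 J/(g·K)

c ≈ 0.638 J/(g·K)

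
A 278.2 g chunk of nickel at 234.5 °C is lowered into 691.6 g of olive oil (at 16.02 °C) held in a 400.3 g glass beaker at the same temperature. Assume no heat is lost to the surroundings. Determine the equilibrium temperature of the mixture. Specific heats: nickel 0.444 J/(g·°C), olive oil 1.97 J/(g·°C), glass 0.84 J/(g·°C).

T_f ≈ 30.8 °C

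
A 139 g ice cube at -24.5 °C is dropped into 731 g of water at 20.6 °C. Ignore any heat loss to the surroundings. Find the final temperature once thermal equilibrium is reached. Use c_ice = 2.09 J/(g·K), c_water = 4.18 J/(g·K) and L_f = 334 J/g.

T_f ≈ 2.6 °C

Let T be the final temperature. ΣQ_i = 0:
ice -24.5→0 °C: 139·2.09·24.5 = 7117.5
  fusion: m_ice L_f = 139·334 = 46426
  meltwater 0→T: 139·4.18·T = 581.02 T
  water: 3055.6(T − 20.6)
3636.6 T = 62945 − 53543 = 9401.5
T ≈ 2.59 °C (positive, so assuming full melt was valid).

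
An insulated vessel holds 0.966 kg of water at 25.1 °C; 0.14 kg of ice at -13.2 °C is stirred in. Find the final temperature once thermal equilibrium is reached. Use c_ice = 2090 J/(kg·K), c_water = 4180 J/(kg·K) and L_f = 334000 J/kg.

T_f ≈ 11.0 °C

Let T be the final temperature. ΣQ_i = 0:
ice -13.2→0 °C: 0.14×2090×13.2 = 3862.3
  latent heat to melt: 0.14×334000 = 46760
  meltwater 0→T: 0.14×4180×T = 585.2 T
  water: 4037.9(T − 25.1)
4623.1 T = 101351 − 50622 = 50728
T ≈ 10.97 °C (positive, so assuming full melt was valid).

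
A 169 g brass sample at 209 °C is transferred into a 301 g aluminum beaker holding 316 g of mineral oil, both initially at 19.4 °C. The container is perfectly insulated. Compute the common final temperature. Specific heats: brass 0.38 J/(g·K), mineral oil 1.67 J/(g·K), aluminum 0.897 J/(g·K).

T_f ≈ 33.5 °C

T_f is the heat-capacity-weighted average of the initial temperatures:
T_f = (64.22·209 + 527.72·19.4 + 270·19.4) / (64.22 + 527.72 + 270)
    = 28898 / 861.94 ≈ 33.53 °C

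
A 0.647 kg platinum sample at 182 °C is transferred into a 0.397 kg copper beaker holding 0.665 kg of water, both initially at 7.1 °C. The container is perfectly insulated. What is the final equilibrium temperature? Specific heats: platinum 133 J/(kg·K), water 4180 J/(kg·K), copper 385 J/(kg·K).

T_f ≈ 12.1 °C

Net heat exchanged in the isolated system is zero:
0.647*133*(T − 182) + 0.665*4180*(T − 7.1) + 0.397*385*(T − 7.1) = 0
3018.6 T = 36482
T = 36482/3018.6 ≈ 12.09 °C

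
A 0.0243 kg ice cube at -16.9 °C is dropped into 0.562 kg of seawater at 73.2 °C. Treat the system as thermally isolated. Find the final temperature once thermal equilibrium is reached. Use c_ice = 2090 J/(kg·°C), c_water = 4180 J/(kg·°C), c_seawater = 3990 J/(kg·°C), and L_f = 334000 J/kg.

T_f ≈ 66.2 °C

Heat gained plus heat lost sum to zero:
ice -16.9→0 °C: 0.0243×2090×16.9 = 858.3
  fusion: m_ice L_f = 0.0243×334000 = 8116.2
  meltwater 0→T: 0.0243×4180×T = 101.57 T
  seawater cools: 0.562×3990×(T − 73.2) = 2242.4(T − 73.2)
2344 T = 164142 − 8974.5 = 155168
T ≈ 66.20 °C (positive, so assuming full melt was valid).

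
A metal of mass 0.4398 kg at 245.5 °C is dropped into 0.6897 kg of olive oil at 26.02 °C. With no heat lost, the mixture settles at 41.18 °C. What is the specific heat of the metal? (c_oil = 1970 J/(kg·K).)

c ≈ 229 J/(kg·K)

m_s c (T_s − T_f) = m_oil c_oil (T_f − T_0):
0.4398×c×(245.5 − 41.18) = 0.6897×1970×(41.18 − 26.02)
89.86 c = 20598  ⇒  c ≈ 229.2 J/(kg·K)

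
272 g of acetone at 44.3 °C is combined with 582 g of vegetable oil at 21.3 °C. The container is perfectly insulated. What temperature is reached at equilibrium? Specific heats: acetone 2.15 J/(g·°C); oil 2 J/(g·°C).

T_f ≈ 29.0 °C

Heat lost by the acetone equals heat gained by the oil:
272*2.15*(44.3 − T) = 582*2*(T − 21.3)
584.8(44.3 − T) = 1164(T − 21.3)
1748.8 T = 50700  ⇒  T ≈ 28.99 °C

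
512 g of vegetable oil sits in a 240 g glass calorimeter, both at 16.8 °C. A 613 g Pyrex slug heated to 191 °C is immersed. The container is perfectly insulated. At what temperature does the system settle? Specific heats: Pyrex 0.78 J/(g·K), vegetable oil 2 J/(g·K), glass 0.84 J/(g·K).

Heat gained plus heat lost sum to zero:
613×0.78×(T − 191) + 512×2×(T − 16.8) + 240×0.84×(T − 16.8) = 0
1703.7 T = 111915
T = 111915/1703.7 ≈ 65.69 °C

T_f ≈ 65.7 °C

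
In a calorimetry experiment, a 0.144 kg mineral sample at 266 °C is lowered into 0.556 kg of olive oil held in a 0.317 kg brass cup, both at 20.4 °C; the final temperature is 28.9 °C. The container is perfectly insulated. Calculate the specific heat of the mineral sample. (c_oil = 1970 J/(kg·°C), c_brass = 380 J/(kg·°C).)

c ≈ 303 J/(kg·°C)

Net heat exchanged in the isolated system is zero:
0.144×c×(28.9 − 266) + 0.556×1970×(28.9 − 20.4) + 0.317×380×(28.9 − 20.4) = 0
-34.14 c = -10334
c = -10334/-34.14 ≈ 302.7 J/(kg·°C)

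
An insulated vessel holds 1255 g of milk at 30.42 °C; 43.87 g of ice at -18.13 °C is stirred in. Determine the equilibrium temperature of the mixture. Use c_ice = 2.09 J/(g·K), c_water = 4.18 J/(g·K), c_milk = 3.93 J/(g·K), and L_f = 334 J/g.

Energy balance with sensible and latent terms:
warm ice to 0 °C: 43.87·2.09·(0 − (-18.13)) = 1662.3
  latent heat to melt: 43.87·334 = 14653
  meltwater 0→T: 43.87·4.18·T = 183.38 T
  milk: 4932.2(T − 30.42)
5115.5 T = 150036 − 16315 = 133721
T ≈ 26.14 °C — above 0 °C, consistent with complete melting.

T_f ≈ 26.1 °C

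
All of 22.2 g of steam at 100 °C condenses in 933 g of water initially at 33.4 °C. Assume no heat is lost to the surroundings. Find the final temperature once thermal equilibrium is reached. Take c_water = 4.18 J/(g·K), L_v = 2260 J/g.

T_f ≈ 47.5 °C

Conservation of energy gives ΣQ = 0:
latent heat released on condensation: 22.2·2260 = 50172; condensate cools 100→T: 22.2·4.18·(T − 100) = 92.8(T − 100); original water: 3899.9(T − 33.4)
3992.7 T = 50172 + 9279.6 + 130258 = 189710
T ≈ 47.51 °C, under the boiling point, so the assumption holds.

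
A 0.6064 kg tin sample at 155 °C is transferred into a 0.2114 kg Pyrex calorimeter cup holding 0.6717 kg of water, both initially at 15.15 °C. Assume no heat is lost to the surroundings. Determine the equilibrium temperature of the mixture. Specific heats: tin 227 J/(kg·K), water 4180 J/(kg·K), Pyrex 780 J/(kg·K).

T_f ≈ 21.3 °C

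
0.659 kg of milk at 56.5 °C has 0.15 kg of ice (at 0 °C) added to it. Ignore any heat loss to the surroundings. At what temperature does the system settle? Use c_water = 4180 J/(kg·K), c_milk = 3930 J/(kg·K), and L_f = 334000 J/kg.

Taking heat into each body as positive, Σ m c ΔT = 0:
fusion: m_ice L_f = 0.15·334000 = 50100; warm the meltwater: 627 T; milk: 2589.9(T − 56.5)
3216.9 T = 146328 − 50100 = 96228
T ≈ 29.91 °C — above 0 °C, consistent with complete melting.

T_f ≈ 29.9 °C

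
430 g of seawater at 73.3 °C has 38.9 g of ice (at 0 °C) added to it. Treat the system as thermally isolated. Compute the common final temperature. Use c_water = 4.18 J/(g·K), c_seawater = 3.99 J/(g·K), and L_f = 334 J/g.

T_f ≈ 60.0 °C

Energy balance with sensible and latent terms:
latent heat to melt: 38.9·334 = 12993
  warm the meltwater: 162.6 T
  seawater: 1715.7(T − 73.3)
1878.3 T = 125761 − 12993 = 112768
T ≈ 60.04 °C — above 0 °C, consistent with complete melting.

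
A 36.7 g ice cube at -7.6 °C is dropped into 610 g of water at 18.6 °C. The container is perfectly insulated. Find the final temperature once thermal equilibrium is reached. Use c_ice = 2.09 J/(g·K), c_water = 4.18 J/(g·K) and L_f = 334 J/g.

Energy conservation, ΣQ = 0:
warm ice to 0 °C: 36.7×2.09×(0 − (-7.6)) = 582.94
  fusion: m_ice L_f = 36.7×334 = 12258
  warm the meltwater: 153.41 T
  water cools: 610×4.18×(T − 18.6) = 2549.8(T − 18.6)
2703.2 T = 47426 − 12841 = 34586
T ≈ 12.79 °C. Since T > 0 °C, the all-ice-melts assumption holds.

T_f ≈ 12.8 °C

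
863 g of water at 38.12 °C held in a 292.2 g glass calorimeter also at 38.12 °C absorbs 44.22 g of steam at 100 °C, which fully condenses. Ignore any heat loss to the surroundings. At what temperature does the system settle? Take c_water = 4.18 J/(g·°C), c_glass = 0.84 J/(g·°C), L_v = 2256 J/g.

Net heat exchanged in the isolated system is zero:
condense steam: −44.22·2256 = −99760; condensate cools 100→T: 44.22·4.18·(T − 100) = 184.84(T − 100); water warms: 863·4.18·(T − 38.12) = 3607.3(T − 38.12); glass cup: 292.2·0.84·(T − 38.12) = 245.45(T − 38.12)
4037.6 T = 99760 + 18484 + 146868 = 265113
T ≈ 65.66 °C — below 100 °C, confirming all the steam condensed.

T_f ≈ 65.7 °C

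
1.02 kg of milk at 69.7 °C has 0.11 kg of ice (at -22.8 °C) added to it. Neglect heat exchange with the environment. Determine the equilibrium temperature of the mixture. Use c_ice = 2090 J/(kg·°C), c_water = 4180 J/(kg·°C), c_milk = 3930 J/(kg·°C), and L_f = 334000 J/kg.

T_f ≈ 53.1 °C

Taking heat into each body as positive, Σ m c ΔT = 0:
ice -22.8→0 °C: 0.11×2090×22.8 = 5241.7
  melt ice: 0.11×334000 = 36740
  warm the meltwater: 459.8 T
  milk cools: 1.02×3930×(T − 69.7) = 4008.6(T − 69.7)
4468.4 T = 279399 − 41982 = 237418
T ≈ 53.13 °C (positive, so assuming full melt was valid).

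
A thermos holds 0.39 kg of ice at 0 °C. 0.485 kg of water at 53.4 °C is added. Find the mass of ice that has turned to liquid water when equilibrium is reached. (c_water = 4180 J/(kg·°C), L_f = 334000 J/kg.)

m_melted ≈ 0.324 kg

Cooling the water to 0 °C releases 0.485·4180·53.4 = 108258 J.
To melt every bit of ice: 0.39·334000 = 130260 J.
Since 108258 < 130260 J, not all the ice melts; equilibrium is at 0 °C.
m_melted·334000 = 108258  ⇒  m_melted ≈ 0.3241 kg.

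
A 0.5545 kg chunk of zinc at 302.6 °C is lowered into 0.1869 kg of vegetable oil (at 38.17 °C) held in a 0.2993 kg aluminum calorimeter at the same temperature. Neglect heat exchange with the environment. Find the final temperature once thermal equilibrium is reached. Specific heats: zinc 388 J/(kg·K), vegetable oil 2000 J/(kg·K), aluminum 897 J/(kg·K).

With ΣQ=0 the equilibrium temperature is the m·c-weighted mean:
T_f = (215.15×302.6 + 373.8×38.17 + 268.47×38.17) / (215.15 + 373.8 + 268.47)
    = 89619 / 857.42 ≈ 104.52 °C

T_f ≈ 104.5 °C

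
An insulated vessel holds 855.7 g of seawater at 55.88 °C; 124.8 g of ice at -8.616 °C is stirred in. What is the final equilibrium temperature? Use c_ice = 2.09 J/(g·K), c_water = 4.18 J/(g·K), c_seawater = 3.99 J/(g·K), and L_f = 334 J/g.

T_f ≈ 37.3 °C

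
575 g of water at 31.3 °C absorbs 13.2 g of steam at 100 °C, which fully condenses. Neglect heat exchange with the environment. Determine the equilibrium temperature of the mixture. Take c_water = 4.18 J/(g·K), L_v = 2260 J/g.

T_f ≈ 45.0 °C

Setting the total heat transfer to zero:
condense steam: −13.2×2260 = −29832
  condensate cools 100→T: 13.2×4.18×(T − 100) = 55.18(T − 100)
  original water: 2403.5(T − 31.3)
2458.7 T = 29832 + 5517.6 + 75230 = 110579
T ≈ 44.98 °C — below 100 °C, confirming all the steam condensed.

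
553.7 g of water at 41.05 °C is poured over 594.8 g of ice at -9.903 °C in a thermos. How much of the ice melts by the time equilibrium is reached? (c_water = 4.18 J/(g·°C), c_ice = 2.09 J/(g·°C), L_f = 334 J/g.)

m_melted ≈ 248 g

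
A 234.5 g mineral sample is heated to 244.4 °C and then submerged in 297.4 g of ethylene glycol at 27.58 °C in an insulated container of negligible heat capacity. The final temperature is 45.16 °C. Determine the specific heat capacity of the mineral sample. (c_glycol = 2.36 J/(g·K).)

c ≈ 0.264 J/(g·K)

Conservation of energy gives ΣQ = 0:
234.5×c×(45.16 − 244.4) + 297.4×2.36×(45.16 − 27.58) = 0
-46722 c = -12339
c = -12339/-46722 ≈ 0.2641 J/(g·K)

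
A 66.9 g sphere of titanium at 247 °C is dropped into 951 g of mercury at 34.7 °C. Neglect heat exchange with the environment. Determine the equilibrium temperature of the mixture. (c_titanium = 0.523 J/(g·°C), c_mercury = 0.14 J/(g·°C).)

T_f ≈ 78.9 °C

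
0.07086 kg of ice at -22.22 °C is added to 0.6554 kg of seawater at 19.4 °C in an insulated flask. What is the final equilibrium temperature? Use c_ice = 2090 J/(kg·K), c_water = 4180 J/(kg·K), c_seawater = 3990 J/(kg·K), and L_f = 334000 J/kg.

Energy balance with sensible and latent terms:
warm ice to 0 °C: 0.07086×2090×(0 − (-22.22)) = 3290.7
  melt ice: 0.07086×334000 = 23667
  warm the meltwater: 296.19 T
  seawater: 2615(T − 19.4)
2911.2 T = 50732 − 26958 = 23774
T ≈ 8.17 °C — above 0 °C, consistent with complete melting.

T_f ≈ 8.2 °C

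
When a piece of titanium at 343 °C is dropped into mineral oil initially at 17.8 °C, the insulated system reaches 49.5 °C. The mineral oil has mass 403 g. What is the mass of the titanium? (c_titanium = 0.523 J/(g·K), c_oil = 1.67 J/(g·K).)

m ≈ 139 g

|Q_titanium| = |Q_oil|:
m×0.523×(343 − 49.5) = 403×1.67×(49.5 − 17.8)
153.5 m = 21334  ⇒  m ≈ 139 g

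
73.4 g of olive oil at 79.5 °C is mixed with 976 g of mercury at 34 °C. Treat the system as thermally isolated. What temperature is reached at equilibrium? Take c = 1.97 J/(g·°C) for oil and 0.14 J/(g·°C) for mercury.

Heat lost by the oil equals heat gained by the mercury:
73.4×1.97×(79.5 − T) = 976×0.14×(T − 34)
144.6(79.5 − T) = 136.64(T − 34)
281.24 T = 16141  ⇒  T ≈ 57.39 °C

T_f ≈ 57.4 °C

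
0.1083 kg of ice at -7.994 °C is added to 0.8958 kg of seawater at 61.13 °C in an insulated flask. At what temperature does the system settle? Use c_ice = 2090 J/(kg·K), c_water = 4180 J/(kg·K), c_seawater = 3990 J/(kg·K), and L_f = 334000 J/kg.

T_f ≈ 44.8 °C

Taking heat into each body as positive, Σ m c ΔT = 0:
warm ice to 0 °C: 0.1083×2090×(0 − (-7.994)) = 1809.4; fusion: m_ice L_f = 0.1083×334000 = 36172; warm the meltwater: 452.69 T; seawater: 3574.2(T − 61.13)
4026.9 T = 218493 − 37982 = 180512
T ≈ 44.83 °C. Since T > 0 °C, the all-ice-melts assumption holds.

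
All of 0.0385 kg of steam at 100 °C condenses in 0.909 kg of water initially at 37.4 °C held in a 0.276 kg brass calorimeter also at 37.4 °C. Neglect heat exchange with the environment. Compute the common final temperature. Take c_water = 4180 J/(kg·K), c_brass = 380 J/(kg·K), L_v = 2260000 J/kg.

Let T be the final temperature. ΣQ_i = 0:
steam→water at 100 °C releases m L_v = 0.0385·2260000 = 87010; condensed water 100 °C→T: 160.93(T − 100); water warms: 0.909·4180·(T − 37.4) = 3799.6(T − 37.4); cup: 104.88(T − 37.4)
4065.4 T = 87010 + 16093 + 146028 = 249131
T ≈ 61.28 °C (< 100 °C, so full condensation is consistent).

T_f ≈ 61.3 °C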